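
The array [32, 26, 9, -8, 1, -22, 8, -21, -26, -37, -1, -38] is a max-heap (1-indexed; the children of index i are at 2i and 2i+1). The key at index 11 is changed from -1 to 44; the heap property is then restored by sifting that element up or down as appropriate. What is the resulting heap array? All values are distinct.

set index 11 from -1 to 44 → [32, 26, 9, -8, 1, -22, 8, -21, -26, -37, 44, -38]
44 > parent 1 at index 5, swap → [32, 26, 9, -8, 44, -22, 8, -21, -26, -37, 1, -38]
44 > parent 26 at index 2, swap → [32, 44, 9, -8, 26, -22, 8, -21, -26, -37, 1, -38]
44 > parent 32 at index 1, swap → [44, 32, 9, -8, 26, -22, 8, -21, -26, -37, 1, -38]

[44, 32, 9, -8, 26, -22, 8, -21, -26, -37, 1, -38]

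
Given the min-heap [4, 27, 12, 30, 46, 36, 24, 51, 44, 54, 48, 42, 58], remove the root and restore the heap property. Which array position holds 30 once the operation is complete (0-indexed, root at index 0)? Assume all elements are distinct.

3

remove root 4; move last element 58 to root → [58, 27, 12, 30, 46, 36, 24, 51, 44, 54, 48, 42]
58 vs smaller child 12 at index 2, swap → [12, 27, 58, 30, 46, 36, 24, 51, 44, 54, 48, 42]
58 vs smaller child 24 at index 6, swap → [12, 27, 24, 30, 46, 36, 58, 51, 44, 54, 48, 42]
resulting array: [12, 27, 24, 30, 46, 36, 58, 51, 44, 54, 48, 42]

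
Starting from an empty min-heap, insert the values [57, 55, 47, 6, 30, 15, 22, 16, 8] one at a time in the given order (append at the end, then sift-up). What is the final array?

Insert 57:
  append 57 at index 0 → [57] (no swap needed)
Insert 55:
  append 55 at index 1 → [57, 55]
  55 < parent 57 at index 0, swap → [55, 57]
Insert 47:
  append 47 at index 2 → [55, 57, 47]
  47 < parent 55 at index 0, swap → [47, 57, 55]
Insert 6:
  append 6 at index 3 → [47, 57, 55, 6]
  6 < parent 57 at index 1, swap → [47, 6, 55, 57]
  6 < parent 47 at index 0, swap → [6, 47, 55, 57]
Insert 30:
  append 30 at index 4 → [6, 47, 55, 57, 30]
  30 < parent 47 at index 1, swap → [6, 30, 55, 57, 47]
Insert 15:
  append 15 at index 5 → [6, 30, 55, 57, 47, 15]
  15 < parent 55 at index 2, swap → [6, 30, 15, 57, 47, 55]
Insert 22:
  append 22 at index 6 → [6, 30, 15, 57, 47, 55, 22] (no swap needed)
Insert 16:
  append 16 at index 7 → [6, 30, 15, 57, 47, 55, 22, 16]
  16 < parent 57 at index 3, swap → [6, 30, 15, 16, 47, 55, 22, 57]
  16 < parent 30 at index 1, swap → [6, 16, 15, 30, 47, 55, 22, 57]
Insert 8:
  append 8 at index 8 → [6, 16, 15, 30, 47, 55, 22, 57, 8]
  8 < parent 30 at index 3, swap → [6, 16, 15, 8, 47, 55, 22, 57, 30]
  8 < parent 16 at index 1, swap → [6, 8, 15, 16, 47, 55, 22, 57, 30]

[6, 8, 15, 16, 47, 55, 22, 57, 30]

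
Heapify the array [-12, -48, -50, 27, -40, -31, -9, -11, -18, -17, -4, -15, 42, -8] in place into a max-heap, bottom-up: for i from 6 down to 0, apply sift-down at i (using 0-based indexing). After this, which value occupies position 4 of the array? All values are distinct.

sift down from index 6:
  -9 vs only child -8 at index 13, swap → [-12, -48, -50, 27, -40, -31, -8, -11, -18, -17, -4, -15, 42, -9]
sift down from index 5:
  -31 vs larger child 42 at index 12, swap → [-12, -48, -50, 27, -40, 42, -8, -11, -18, -17, -4, -15, -31, -9]
sift down from index 4:
  -40 vs larger child -4 at index 10, swap → [-12, -48, -50, 27, -4, 42, -8, -11, -18, -17, -40, -15, -31, -9]
sift down from index 3: already satisfies heap property
sift down from index 2:
  -50 vs larger child 42 at index 5, swap → [-12, -48, 42, 27, -4, -50, -8, -11, -18, -17, -40, -15, -31, -9]
  -50 vs larger child -15 at index 11, swap → [-12, -48, 42, 27, -4, -15, -8, -11, -18, -17, -40, -50, -31, -9]
sift down from index 1:
  -48 vs larger child 27 at index 3, swap → [-12, 27, 42, -48, -4, -15, -8, -11, -18, -17, -40, -50, -31, -9]
  -48 vs larger child -11 at index 7, swap → [-12, 27, 42, -11, -4, -15, -8, -48, -18, -17, -40, -50, -31, -9]
sift down from index 0:
  -12 vs larger child 42 at index 2, swap → [42, 27, -12, -11, -4, -15, -8, -48, -18, -17, -40, -50, -31, -9]
  -12 vs larger child -8 at index 6, swap → [42, 27, -8, -11, -4, -15, -12, -48, -18, -17, -40, -50, -31, -9]
  -12 vs only child -9 at index 13, swap → [42, 27, -8, -11, -4, -15, -9, -48, -18, -17, -40, -50, -31, -12]
resulting array: [42, 27, -8, -11, -4, -15, -9, -48, -18, -17, -40, -50, -31, -12]

-4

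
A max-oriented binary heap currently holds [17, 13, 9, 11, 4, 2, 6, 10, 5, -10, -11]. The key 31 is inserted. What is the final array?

append 31 at index 11 → [17, 13, 9, 11, 4, 2, 6, 10, 5, -10, -11, 31]
31 > parent 2 at index 5, swap → [17, 13, 9, 11, 4, 31, 6, 10, 5, -10, -11, 2]
31 > parent 9 at index 2, swap → [17, 13, 31, 11, 4, 9, 6, 10, 5, -10, -11, 2]
31 > parent 17 at index 0, swap → [31, 13, 17, 11, 4, 9, 6, 10, 5, -10, -11, 2]

[31, 13, 17, 11, 4, 9, 6, 10, 5, -10, -11, 2]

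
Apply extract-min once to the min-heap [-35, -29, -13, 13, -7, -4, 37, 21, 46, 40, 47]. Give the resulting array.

remove root -35; move last element 47 to root → [47, -29, -13, 13, -7, -4, 37, 21, 46, 40]
47 vs smaller child -29 at index 1, swap → [-29, 47, -13, 13, -7, -4, 37, 21, 46, 40]
47 vs smaller child -7 at index 4, swap → [-29, -7, -13, 13, 47, -4, 37, 21, 46, 40]
47 vs only child 40 at index 9, swap → [-29, -7, -13, 13, 40, -4, 37, 21, 46, 47]

[-29, -7, -13, 13, 40, -4, 37, 21, 46, 47]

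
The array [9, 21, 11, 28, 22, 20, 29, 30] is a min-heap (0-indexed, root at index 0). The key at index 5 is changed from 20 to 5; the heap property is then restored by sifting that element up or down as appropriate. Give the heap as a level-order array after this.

set index 5 from 20 to 5 → [9, 21, 11, 28, 22, 5, 29, 30]
5 < parent 11 at index 2, swap → [9, 21, 5, 28, 22, 11, 29, 30]
5 < parent 9 at index 0, swap → [5, 21, 9, 28, 22, 11, 29, 30]

[5, 21, 9, 28, 22, 11, 29, 30]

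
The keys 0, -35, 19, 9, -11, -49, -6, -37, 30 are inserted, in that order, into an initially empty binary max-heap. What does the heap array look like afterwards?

[30, 19, 0, 9, -11, -49, -6, -37, -35]

Insert 0:
  append 0 at index 0 → [0] (no swap needed)
Insert -35:
  append -35 at index 1 → [0, -35] (no swap needed)
Insert 19:
  append 19 at index 2 → [0, -35, 19]
  19 > parent 0 at index 0, swap → [19, -35, 0]
Insert 9:
  append 9 at index 3 → [19, -35, 0, 9]
  9 > parent -35 at index 1, swap → [19, 9, 0, -35]
Insert -11:
  append -11 at index 4 → [19, 9, 0, -35, -11] (no swap needed)
Insert -49:
  append -49 at index 5 → [19, 9, 0, -35, -11, -49] (no swap needed)
Insert -6:
  append -6 at index 6 → [19, 9, 0, -35, -11, -49, -6] (no swap needed)
Insert -37:
  append -37 at index 7 → [19, 9, 0, -35, -11, -49, -6, -37] (no swap needed)
Insert 30:
  append 30 at index 8 → [19, 9, 0, -35, -11, -49, -6, -37, 30]
  30 > parent -35 at index 3, swap → [19, 9, 0, 30, -11, -49, -6, -37, -35]
  30 > parent 9 at index 1, swap → [19, 30, 0, 9, -11, -49, -6, -37, -35]
  30 > parent 19 at index 0, swap → [30, 19, 0, 9, -11, -49, -6, -37, -35]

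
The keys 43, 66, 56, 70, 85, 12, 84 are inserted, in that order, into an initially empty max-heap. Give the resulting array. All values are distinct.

[85, 70, 84, 43, 66, 12, 56]

Insert 43:
  append 43 at index 0 → [43] (no swap needed)
Insert 66:
  append 66 at index 1 → [43, 66]
  66 > parent 43 at index 0, swap → [66, 43]
Insert 56:
  append 56 at index 2 → [66, 43, 56] (no swap needed)
Insert 70:
  append 70 at index 3 → [66, 43, 56, 70]
  70 > parent 43 at index 1, swap → [66, 70, 56, 43]
  70 > parent 66 at index 0, swap → [70, 66, 56, 43]
Insert 85:
  append 85 at index 4 → [70, 66, 56, 43, 85]
  85 > parent 66 at index 1, swap → [70, 85, 56, 43, 66]
  85 > parent 70 at index 0, swap → [85, 70, 56, 43, 66]
Insert 12:
  append 12 at index 5 → [85, 70, 56, 43, 66, 12] (no swap needed)
Insert 84:
  append 84 at index 6 → [85, 70, 56, 43, 66, 12, 84]
  84 > parent 56 at index 2, swap → [85, 70, 84, 43, 66, 12, 56]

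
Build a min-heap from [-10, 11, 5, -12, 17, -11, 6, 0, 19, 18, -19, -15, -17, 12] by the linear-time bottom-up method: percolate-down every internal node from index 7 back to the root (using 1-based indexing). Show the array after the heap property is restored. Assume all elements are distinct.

[-19, -12, -17, -10, 11, -15, 6, 0, 19, 18, 17, 5, -11, 12]

sift down from index 7: already satisfies heap property
sift down from index 6:
  -11 vs smaller child -17 at index 13, swap → [-10, 11, 5, -12, 17, -17, 6, 0, 19, 18, -19, -15, -11, 12]
sift down from index 5:
  17 vs smaller child -19 at index 11, swap → [-10, 11, 5, -12, -19, -17, 6, 0, 19, 18, 17, -15, -11, 12]
sift down from index 4: already satisfies heap property
sift down from index 3:
  5 vs smaller child -17 at index 6, swap → [-10, 11, -17, -12, -19, 5, 6, 0, 19, 18, 17, -15, -11, 12]
  5 vs smaller child -15 at index 12, swap → [-10, 11, -17, -12, -19, -15, 6, 0, 19, 18, 17, 5, -11, 12]
sift down from index 2:
  11 vs smaller child -19 at index 5, swap → [-10, -19, -17, -12, 11, -15, 6, 0, 19, 18, 17, 5, -11, 12]
sift down from index 1:
  -10 vs smaller child -19 at index 2, swap → [-19, -10, -17, -12, 11, -15, 6, 0, 19, 18, 17, 5, -11, 12]
  -10 vs smaller child -12 at index 4, swap → [-19, -12, -17, -10, 11, -15, 6, 0, 19, 18, 17, 5, -11, 12]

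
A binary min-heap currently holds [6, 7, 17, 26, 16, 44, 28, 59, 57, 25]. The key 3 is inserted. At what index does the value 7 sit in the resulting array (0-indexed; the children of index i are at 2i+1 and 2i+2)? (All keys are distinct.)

append 3 at index 10 → [6, 7, 17, 26, 16, 44, 28, 59, 57, 25, 3]
3 < parent 16 at index 4, swap → [6, 7, 17, 26, 3, 44, 28, 59, 57, 25, 16]
3 < parent 7 at index 1, swap → [6, 3, 17, 26, 7, 44, 28, 59, 57, 25, 16]
3 < parent 6 at index 0, swap → [3, 6, 17, 26, 7, 44, 28, 59, 57, 25, 16]
resulting array: [3, 6, 17, 26, 7, 44, 28, 59, 57, 25, 16]

4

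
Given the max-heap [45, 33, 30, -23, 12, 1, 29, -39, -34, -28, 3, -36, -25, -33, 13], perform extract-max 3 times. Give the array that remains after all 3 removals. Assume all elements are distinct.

extract-max #1 returns 45:
  remove root 45; move last element 13 to root → [13, 33, 30, -23, 12, 1, 29, -39, -34, -28, 3, -36, -25, -33]
  13 vs larger child 33 at index 1, swap → [33, 13, 30, -23, 12, 1, 29, -39, -34, -28, 3, -36, -25, -33]
extract-max #2 returns 33:
  remove root 33; move last element -33 to root → [-33, 13, 30, -23, 12, 1, 29, -39, -34, -28, 3, -36, -25]
  -33 vs larger child 30 at index 2, swap → [30, 13, -33, -23, 12, 1, 29, -39, -34, -28, 3, -36, -25]
  -33 vs larger child 29 at index 6, swap → [30, 13, 29, -23, 12, 1, -33, -39, -34, -28, 3, -36, -25]
extract-max #3 returns 30:
  remove root 30; move last element -25 to root → [-25, 13, 29, -23, 12, 1, -33, -39, -34, -28, 3, -36]
  -25 vs larger child 29 at index 2, swap → [29, 13, -25, -23, 12, 1, -33, -39, -34, -28, 3, -36]
  -25 vs larger child 1 at index 5, swap → [29, 13, 1, -23, 12, -25, -33, -39, -34, -28, 3, -36]

[29, 13, 1, -23, 12, -25, -33, -39, -34, -28, 3, -36]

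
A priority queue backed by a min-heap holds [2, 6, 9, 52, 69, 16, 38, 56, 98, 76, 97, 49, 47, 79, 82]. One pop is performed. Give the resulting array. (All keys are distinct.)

remove root 2; move last element 82 to root → [82, 6, 9, 52, 69, 16, 38, 56, 98, 76, 97, 49, 47, 79]
82 vs smaller child 6 at index 1, swap → [6, 82, 9, 52, 69, 16, 38, 56, 98, 76, 97, 49, 47, 79]
82 vs smaller child 52 at index 3, swap → [6, 52, 9, 82, 69, 16, 38, 56, 98, 76, 97, 49, 47, 79]
82 vs smaller child 56 at index 7, swap → [6, 52, 9, 56, 69, 16, 38, 82, 98, 76, 97, 49, 47, 79]

[6, 52, 9, 56, 69, 16, 38, 82, 98, 76, 97, 49, 47, 79]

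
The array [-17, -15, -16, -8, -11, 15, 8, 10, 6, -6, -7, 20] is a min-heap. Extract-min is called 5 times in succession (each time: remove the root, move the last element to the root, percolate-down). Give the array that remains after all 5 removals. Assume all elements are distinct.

[-7, -6, 8, 10, 6, 15, 20]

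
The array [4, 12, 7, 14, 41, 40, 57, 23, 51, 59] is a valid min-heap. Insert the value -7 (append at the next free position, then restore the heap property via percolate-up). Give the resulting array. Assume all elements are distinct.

append -7 at index 10 → [4, 12, 7, 14, 41, 40, 57, 23, 51, 59, -7]
-7 < parent 41 at index 4, swap → [4, 12, 7, 14, -7, 40, 57, 23, 51, 59, 41]
-7 < parent 12 at index 1, swap → [4, -7, 7, 14, 12, 40, 57, 23, 51, 59, 41]
-7 < parent 4 at index 0, swap → [-7, 4, 7, 14, 12, 40, 57, 23, 51, 59, 41]

[-7, 4, 7, 14, 12, 40, 57, 23, 51, 59, 41]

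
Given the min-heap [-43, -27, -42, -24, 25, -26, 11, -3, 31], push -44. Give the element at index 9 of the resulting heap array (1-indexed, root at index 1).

31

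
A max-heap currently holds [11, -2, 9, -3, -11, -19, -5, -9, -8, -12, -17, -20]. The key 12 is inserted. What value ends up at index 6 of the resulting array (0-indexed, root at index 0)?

-5

append 12 at index 12 → [11, -2, 9, -3, -11, -19, -5, -9, -8, -12, -17, -20, 12]
12 > parent -19 at index 5, swap → [11, -2, 9, -3, -11, 12, -5, -9, -8, -12, -17, -20, -19]
12 > parent 9 at index 2, swap → [11, -2, 12, -3, -11, 9, -5, -9, -8, -12, -17, -20, -19]
12 > parent 11 at index 0, swap → [12, -2, 11, -3, -11, 9, -5, -9, -8, -12, -17, -20, -19]
resulting array: [12, -2, 11, -3, -11, 9, -5, -9, -8, -12, -17, -20, -19]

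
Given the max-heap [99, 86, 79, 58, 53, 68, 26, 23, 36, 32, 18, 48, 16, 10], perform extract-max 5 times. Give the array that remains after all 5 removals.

[53, 36, 48, 23, 32, 16, 26, 18, 10]

extract-max #1 returns 99:
  remove root 99; move last element 10 to root → [10, 86, 79, 58, 53, 68, 26, 23, 36, 32, 18, 48, 16]
  10 vs larger child 86 at index 1, swap → [86, 10, 79, 58, 53, 68, 26, 23, 36, 32, 18, 48, 16]
  10 vs larger child 58 at index 3, swap → [86, 58, 79, 10, 53, 68, 26, 23, 36, 32, 18, 48, 16]
  10 vs larger child 36 at index 8, swap → [86, 58, 79, 36, 53, 68, 26, 23, 10, 32, 18, 48, 16]
extract-max #2 returns 86:
  remove root 86; move last element 16 to root → [16, 58, 79, 36, 53, 68, 26, 23, 10, 32, 18, 48]
  16 vs larger child 79 at index 2, swap → [79, 58, 16, 36, 53, 68, 26, 23, 10, 32, 18, 48]
  16 vs larger child 68 at index 5, swap → [79, 58, 68, 36, 53, 16, 26, 23, 10, 32, 18, 48]
  16 vs only child 48 at index 11, swap → [79, 58, 68, 36, 53, 48, 26, 23, 10, 32, 18, 16]
extract-max #3 returns 79:
  remove root 79; move last element 16 to root → [16, 58, 68, 36, 53, 48, 26, 23, 10, 32, 18]
  16 vs larger child 68 at index 2, swap → [68, 58, 16, 36, 53, 48, 26, 23, 10, 32, 18]
  16 vs larger child 48 at index 5, swap → [68, 58, 48, 36, 53, 16, 26, 23, 10, 32, 18]
extract-max #4 returns 68:
  remove root 68; move last element 18 to root → [18, 58, 48, 36, 53, 16, 26, 23, 10, 32]
  18 vs larger child 58 at index 1, swap → [58, 18, 48, 36, 53, 16, 26, 23, 10, 32]
  18 vs larger child 53 at index 4, swap → [58, 53, 48, 36, 18, 16, 26, 23, 10, 32]
  18 vs only child 32 at index 9, swap → [58, 53, 48, 36, 32, 16, 26, 23, 10, 18]
extract-max #5 returns 58:
  remove root 58; move last element 18 to root → [18, 53, 48, 36, 32, 16, 26, 23, 10]
  18 vs larger child 53 at index 1, swap → [53, 18, 48, 36, 32, 16, 26, 23, 10]
  18 vs larger child 36 at index 3, swap → [53, 36, 48, 18, 32, 16, 26, 23, 10]
  18 vs larger child 23 at index 7, swap → [53, 36, 48, 23, 32, 16, 26, 18, 10]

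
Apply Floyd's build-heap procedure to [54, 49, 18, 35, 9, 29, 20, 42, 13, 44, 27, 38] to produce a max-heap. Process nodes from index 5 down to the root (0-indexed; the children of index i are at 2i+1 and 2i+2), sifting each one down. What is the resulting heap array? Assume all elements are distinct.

sift down from index 5:
  29 vs only child 38 at index 11, swap → [54, 49, 18, 35, 9, 38, 20, 42, 13, 44, 27, 29]
sift down from index 4:
  9 vs larger child 44 at index 9, swap → [54, 49, 18, 35, 44, 38, 20, 42, 13, 9, 27, 29]
sift down from index 3:
  35 vs larger child 42 at index 7, swap → [54, 49, 18, 42, 44, 38, 20, 35, 13, 9, 27, 29]
sift down from index 2:
  18 vs larger child 38 at index 5, swap → [54, 49, 38, 42, 44, 18, 20, 35, 13, 9, 27, 29]
  18 vs only child 29 at index 11, swap → [54, 49, 38, 42, 44, 29, 20, 35, 13, 9, 27, 18]
sift down from index 1: already satisfies heap property
sift down from index 0: already satisfies heap property

[54, 49, 38, 42, 44, 29, 20, 35, 13, 9, 27, 18]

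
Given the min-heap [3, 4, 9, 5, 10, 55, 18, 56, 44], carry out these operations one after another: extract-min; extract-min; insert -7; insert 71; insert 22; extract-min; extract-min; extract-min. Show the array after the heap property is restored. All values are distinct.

[10, 22, 18, 44, 56, 55, 71]

extract-min → returns 3:
  remove root 3; move last element 44 to root → [44, 4, 9, 5, 10, 55, 18, 56]
  44 vs smaller child 4 at index 1, swap → [4, 44, 9, 5, 10, 55, 18, 56]
  44 vs smaller child 5 at index 3, swap → [4, 5, 9, 44, 10, 55, 18, 56]
extract-min → returns 4:
  remove root 4; move last element 56 to root → [56, 5, 9, 44, 10, 55, 18]
  56 vs smaller child 5 at index 1, swap → [5, 56, 9, 44, 10, 55, 18]
  56 vs smaller child 10 at index 4, swap → [5, 10, 9, 44, 56, 55, 18]
insert -7:
  append -7 at index 7 → [5, 10, 9, 44, 56, 55, 18, -7]
  -7 < parent 44 at index 3, swap → [5, 10, 9, -7, 56, 55, 18, 44]
  -7 < parent 10 at index 1, swap → [5, -7, 9, 10, 56, 55, 18, 44]
  -7 < parent 5 at index 0, swap → [-7, 5, 9, 10, 56, 55, 18, 44]
insert 71:
  append 71 at index 8 → [-7, 5, 9, 10, 56, 55, 18, 44, 71] (no swap needed)
insert 22:
  append 22 at index 9 → [-7, 5, 9, 10, 56, 55, 18, 44, 71, 22]
  22 < parent 56 at index 4, swap → [-7, 5, 9, 10, 22, 55, 18, 44, 71, 56]
extract-min → returns -7:
  remove root -7; move last element 56 to root → [56, 5, 9, 10, 22, 55, 18, 44, 71]
  56 vs smaller child 5 at index 1, swap → [5, 56, 9, 10, 22, 55, 18, 44, 71]
  56 vs smaller child 10 at index 3, swap → [5, 10, 9, 56, 22, 55, 18, 44, 71]
  56 vs smaller child 44 at index 7, swap → [5, 10, 9, 44, 22, 55, 18, 56, 71]
extract-min → returns 5:
  remove root 5; move last element 71 to root → [71, 10, 9, 44, 22, 55, 18, 56]
  71 vs smaller child 9 at index 2, swap → [9, 10, 71, 44, 22, 55, 18, 56]
  71 vs smaller child 18 at index 6, swap → [9, 10, 18, 44, 22, 55, 71, 56]
extract-min → returns 9:
  remove root 9; move last element 56 to root → [56, 10, 18, 44, 22, 55, 71]
  56 vs smaller child 10 at index 1, swap → [10, 56, 18, 44, 22, 55, 71]
  56 vs smaller child 22 at index 4, swap → [10, 22, 18, 44, 56, 55, 71]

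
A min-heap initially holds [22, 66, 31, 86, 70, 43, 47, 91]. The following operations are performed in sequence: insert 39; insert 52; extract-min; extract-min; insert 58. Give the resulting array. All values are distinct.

[39, 52, 43, 58, 86, 70, 47, 91, 66]

insert 39:
  append 39 at index 8 → [22, 66, 31, 86, 70, 43, 47, 91, 39]
  39 < parent 86 at index 3, swap → [22, 66, 31, 39, 70, 43, 47, 91, 86]
  39 < parent 66 at index 1, swap → [22, 39, 31, 66, 70, 43, 47, 91, 86]
insert 52:
  append 52 at index 9 → [22, 39, 31, 66, 70, 43, 47, 91, 86, 52]
  52 < parent 70 at index 4, swap → [22, 39, 31, 66, 52, 43, 47, 91, 86, 70]
extract-min → returns 22:
  remove root 22; move last element 70 to root → [70, 39, 31, 66, 52, 43, 47, 91, 86]
  70 vs smaller child 31 at index 2, swap → [31, 39, 70, 66, 52, 43, 47, 91, 86]
  70 vs smaller child 43 at index 5, swap → [31, 39, 43, 66, 52, 70, 47, 91, 86]
extract-min → returns 31:
  remove root 31; move last element 86 to root → [86, 39, 43, 66, 52, 70, 47, 91]
  86 vs smaller child 39 at index 1, swap → [39, 86, 43, 66, 52, 70, 47, 91]
  86 vs smaller child 52 at index 4, swap → [39, 52, 43, 66, 86, 70, 47, 91]
insert 58:
  append 58 at index 8 → [39, 52, 43, 66, 86, 70, 47, 91, 58]
  58 < parent 66 at index 3, swap → [39, 52, 43, 58, 86, 70, 47, 91, 66]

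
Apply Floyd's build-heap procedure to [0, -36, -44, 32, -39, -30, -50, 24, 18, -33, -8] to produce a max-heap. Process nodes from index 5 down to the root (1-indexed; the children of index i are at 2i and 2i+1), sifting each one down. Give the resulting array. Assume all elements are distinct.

[32, 24, -30, 18, -8, -44, -50, -36, 0, -33, -39]

sift down from index 5:
  -39 vs larger child -8 at index 11, swap → [0, -36, -44, 32, -8, -30, -50, 24, 18, -33, -39]
sift down from index 4: already satisfies heap property
sift down from index 3:
  -44 vs larger child -30 at index 6, swap → [0, -36, -30, 32, -8, -44, -50, 24, 18, -33, -39]
sift down from index 2:
  -36 vs larger child 32 at index 4, swap → [0, 32, -30, -36, -8, -44, -50, 24, 18, -33, -39]
  -36 vs larger child 24 at index 8, swap → [0, 32, -30, 24, -8, -44, -50, -36, 18, -33, -39]
sift down from index 1:
  0 vs larger child 32 at index 2, swap → [32, 0, -30, 24, -8, -44, -50, -36, 18, -33, -39]
  0 vs larger child 24 at index 4, swap → [32, 24, -30, 0, -8, -44, -50, -36, 18, -33, -39]
  0 vs larger child 18 at index 9, swap → [32, 24, -30, 18, -8, -44, -50, -36, 0, -33, -39]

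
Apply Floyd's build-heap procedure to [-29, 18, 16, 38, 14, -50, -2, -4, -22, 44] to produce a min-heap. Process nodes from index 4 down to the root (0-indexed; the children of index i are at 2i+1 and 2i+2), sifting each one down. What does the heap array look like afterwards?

sift down from index 4: already satisfies heap property
sift down from index 3:
  38 vs smaller child -22 at index 8, swap → [-29, 18, 16, -22, 14, -50, -2, -4, 38, 44]
sift down from index 2:
  16 vs smaller child -50 at index 5, swap → [-29, 18, -50, -22, 14, 16, -2, -4, 38, 44]
sift down from index 1:
  18 vs smaller child -22 at index 3, swap → [-29, -22, -50, 18, 14, 16, -2, -4, 38, 44]
  18 vs smaller child -4 at index 7, swap → [-29, -22, -50, -4, 14, 16, -2, 18, 38, 44]
sift down from index 0:
  -29 vs smaller child -50 at index 2, swap → [-50, -22, -29, -4, 14, 16, -2, 18, 38, 44]

[-50, -22, -29, -4, 14, 16, -2, 18, 38, 44]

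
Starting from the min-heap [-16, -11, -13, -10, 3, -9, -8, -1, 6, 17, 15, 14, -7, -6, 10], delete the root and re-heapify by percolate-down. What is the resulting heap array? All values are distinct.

remove root -16; move last element 10 to root → [10, -11, -13, -10, 3, -9, -8, -1, 6, 17, 15, 14, -7, -6]
10 vs smaller child -13 at index 2, swap → [-13, -11, 10, -10, 3, -9, -8, -1, 6, 17, 15, 14, -7, -6]
10 vs smaller child -9 at index 5, swap → [-13, -11, -9, -10, 3, 10, -8, -1, 6, 17, 15, 14, -7, -6]
10 vs smaller child -7 at index 12, swap → [-13, -11, -9, -10, 3, -7, -8, -1, 6, 17, 15, 14, 10, -6]

[-13, -11, -9, -10, 3, -7, -8, -1, 6, 17, 15, 14, 10, -6]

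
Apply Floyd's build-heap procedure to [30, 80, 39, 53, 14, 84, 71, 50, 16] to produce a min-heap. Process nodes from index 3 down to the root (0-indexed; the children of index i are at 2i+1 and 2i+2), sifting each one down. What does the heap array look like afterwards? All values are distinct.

sift down from index 3:
  53 vs smaller child 16 at index 8, swap → [30, 80, 39, 16, 14, 84, 71, 50, 53]
sift down from index 2: already satisfies heap property
sift down from index 1:
  80 vs smaller child 14 at index 4, swap → [30, 14, 39, 16, 80, 84, 71, 50, 53]
sift down from index 0:
  30 vs smaller child 14 at index 1, swap → [14, 30, 39, 16, 80, 84, 71, 50, 53]
  30 vs smaller child 16 at index 3, swap → [14, 16, 39, 30, 80, 84, 71, 50, 53]

[14, 16, 39, 30, 80, 84, 71, 50, 53]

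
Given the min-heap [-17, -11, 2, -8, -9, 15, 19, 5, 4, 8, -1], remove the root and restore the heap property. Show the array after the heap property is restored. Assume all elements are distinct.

remove root -17; move last element -1 to root → [-1, -11, 2, -8, -9, 15, 19, 5, 4, 8]
-1 vs smaller child -11 at index 1, swap → [-11, -1, 2, -8, -9, 15, 19, 5, 4, 8]
-1 vs smaller child -9 at index 4, swap → [-11, -9, 2, -8, -1, 15, 19, 5, 4, 8]

[-11, -9, 2, -8, -1, 15, 19, 5, 4, 8]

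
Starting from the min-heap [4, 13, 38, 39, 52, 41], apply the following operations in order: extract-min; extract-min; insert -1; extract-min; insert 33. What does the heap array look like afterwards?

extract-min → returns 4:
  remove root 4; move last element 41 to root → [41, 13, 38, 39, 52]
  41 vs smaller child 13 at index 1, swap → [13, 41, 38, 39, 52]
  41 vs smaller child 39 at index 3, swap → [13, 39, 38, 41, 52]
extract-min → returns 13:
  remove root 13; move last element 52 to root → [52, 39, 38, 41]
  52 vs smaller child 38 at index 2, swap → [38, 39, 52, 41]
insert -1:
  append -1 at index 4 → [38, 39, 52, 41, -1]
  -1 < parent 39 at index 1, swap → [38, -1, 52, 41, 39]
  -1 < parent 38 at index 0, swap → [-1, 38, 52, 41, 39]
extract-min → returns -1:
  remove root -1; move last element 39 to root → [39, 38, 52, 41]
  39 vs smaller child 38 at index 1, swap → [38, 39, 52, 41]
insert 33:
  append 33 at index 4 → [38, 39, 52, 41, 33]
  33 < parent 39 at index 1, swap → [38, 33, 52, 41, 39]
  33 < parent 38 at index 0, swap → [33, 38, 52, 41, 39]

[33, 38, 52, 41, 39]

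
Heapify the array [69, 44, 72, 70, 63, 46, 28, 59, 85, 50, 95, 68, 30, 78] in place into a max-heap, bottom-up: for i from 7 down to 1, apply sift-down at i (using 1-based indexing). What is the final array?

sift down from index 7:
  28 vs only child 78 at index 14, swap → [69, 44, 72, 70, 63, 46, 78, 59, 85, 50, 95, 68, 30, 28]
sift down from index 6:
  46 vs larger child 68 at index 12, swap → [69, 44, 72, 70, 63, 68, 78, 59, 85, 50, 95, 46, 30, 28]
sift down from index 5:
  63 vs larger child 95 at index 11, swap → [69, 44, 72, 70, 95, 68, 78, 59, 85, 50, 63, 46, 30, 28]
sift down from index 4:
  70 vs larger child 85 at index 9, swap → [69, 44, 72, 85, 95, 68, 78, 59, 70, 50, 63, 46, 30, 28]
sift down from index 3:
  72 vs larger child 78 at index 7, swap → [69, 44, 78, 85, 95, 68, 72, 59, 70, 50, 63, 46, 30, 28]
sift down from index 2:
  44 vs larger child 95 at index 5, swap → [69, 95, 78, 85, 44, 68, 72, 59, 70, 50, 63, 46, 30, 28]
  44 vs larger child 63 at index 11, swap → [69, 95, 78, 85, 63, 68, 72, 59, 70, 50, 44, 46, 30, 28]
sift down from index 1:
  69 vs larger child 95 at index 2, swap → [95, 69, 78, 85, 63, 68, 72, 59, 70, 50, 44, 46, 30, 28]
  69 vs larger child 85 at index 4, swap → [95, 85, 78, 69, 63, 68, 72, 59, 70, 50, 44, 46, 30, 28]
  69 vs larger child 70 at index 9, swap → [95, 85, 78, 70, 63, 68, 72, 59, 69, 50, 44, 46, 30, 28]

[95, 85, 78, 70, 63, 68, 72, 59, 69, 50, 44, 46, 30, 28]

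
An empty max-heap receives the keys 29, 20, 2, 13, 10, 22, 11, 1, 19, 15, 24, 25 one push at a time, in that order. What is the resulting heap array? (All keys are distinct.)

[29, 24, 25, 19, 20, 22, 11, 1, 13, 10, 15, 2]

Insert 29:
  append 29 at index 0 → [29] (no swap needed)
Insert 20:
  append 20 at index 1 → [29, 20] (no swap needed)
Insert 2:
  append 2 at index 2 → [29, 20, 2] (no swap needed)
Insert 13:
  append 13 at index 3 → [29, 20, 2, 13] (no swap needed)
Insert 10:
  append 10 at index 4 → [29, 20, 2, 13, 10] (no swap needed)
Insert 22:
  append 22 at index 5 → [29, 20, 2, 13, 10, 22]
  22 > parent 2 at index 2, swap → [29, 20, 22, 13, 10, 2]
Insert 11:
  append 11 at index 6 → [29, 20, 22, 13, 10, 2, 11] (no swap needed)
Insert 1:
  append 1 at index 7 → [29, 20, 22, 13, 10, 2, 11, 1] (no swap needed)
Insert 19:
  append 19 at index 8 → [29, 20, 22, 13, 10, 2, 11, 1, 19]
  19 > parent 13 at index 3, swap → [29, 20, 22, 19, 10, 2, 11, 1, 13]
Insert 15:
  append 15 at index 9 → [29, 20, 22, 19, 10, 2, 11, 1, 13, 15]
  15 > parent 10 at index 4, swap → [29, 20, 22, 19, 15, 2, 11, 1, 13, 10]
Insert 24:
  append 24 at index 10 → [29, 20, 22, 19, 15, 2, 11, 1, 13, 10, 24]
  24 > parent 15 at index 4, swap → [29, 20, 22, 19, 24, 2, 11, 1, 13, 10, 15]
  24 > parent 20 at index 1, swap → [29, 24, 22, 19, 20, 2, 11, 1, 13, 10, 15]
Insert 25:
  append 25 at index 11 → [29, 24, 22, 19, 20, 2, 11, 1, 13, 10, 15, 25]
  25 > parent 2 at index 5, swap → [29, 24, 22, 19, 20, 25, 11, 1, 13, 10, 15, 2]
  25 > parent 22 at index 2, swap → [29, 24, 25, 19, 20, 22, 11, 1, 13, 10, 15, 2]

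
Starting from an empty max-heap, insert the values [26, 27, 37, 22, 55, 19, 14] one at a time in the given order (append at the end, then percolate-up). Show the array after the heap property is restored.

[55, 37, 27, 22, 26, 19, 14]

Insert 26:
  append 26 at index 0 → [26] (no swap needed)
Insert 27:
  append 27 at index 1 → [26, 27]
  27 > parent 26 at index 0, swap → [27, 26]
Insert 37:
  append 37 at index 2 → [27, 26, 37]
  37 > parent 27 at index 0, swap → [37, 26, 27]
Insert 22:
  append 22 at index 3 → [37, 26, 27, 22] (no swap needed)
Insert 55:
  append 55 at index 4 → [37, 26, 27, 22, 55]
  55 > parent 26 at index 1, swap → [37, 55, 27, 22, 26]
  55 > parent 37 at index 0, swap → [55, 37, 27, 22, 26]
Insert 19:
  append 19 at index 5 → [55, 37, 27, 22, 26, 19] (no swap needed)
Insert 14:
  append 14 at index 6 → [55, 37, 27, 22, 26, 19, 14] (no swap needed)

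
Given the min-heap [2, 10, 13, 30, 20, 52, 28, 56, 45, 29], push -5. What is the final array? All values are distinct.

[-5, 2, 13, 30, 10, 52, 28, 56, 45, 29, 20]

append -5 at index 10 → [2, 10, 13, 30, 20, 52, 28, 56, 45, 29, -5]
-5 < parent 20 at index 4, swap → [2, 10, 13, 30, -5, 52, 28, 56, 45, 29, 20]
-5 < parent 10 at index 1, swap → [2, -5, 13, 30, 10, 52, 28, 56, 45, 29, 20]
-5 < parent 2 at index 0, swap → [-5, 2, 13, 30, 10, 52, 28, 56, 45, 29, 20]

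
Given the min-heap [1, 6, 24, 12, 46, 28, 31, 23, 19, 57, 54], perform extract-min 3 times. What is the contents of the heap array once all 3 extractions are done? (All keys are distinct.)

extract-min #1 returns 1:
  remove root 1; move last element 54 to root → [54, 6, 24, 12, 46, 28, 31, 23, 19, 57]
  54 vs smaller child 6 at index 1, swap → [6, 54, 24, 12, 46, 28, 31, 23, 19, 57]
  54 vs smaller child 12 at index 3, swap → [6, 12, 24, 54, 46, 28, 31, 23, 19, 57]
  54 vs smaller child 19 at index 8, swap → [6, 12, 24, 19, 46, 28, 31, 23, 54, 57]
extract-min #2 returns 6:
  remove root 6; move last element 57 to root → [57, 12, 24, 19, 46, 28, 31, 23, 54]
  57 vs smaller child 12 at index 1, swap → [12, 57, 24, 19, 46, 28, 31, 23, 54]
  57 vs smaller child 19 at index 3, swap → [12, 19, 24, 57, 46, 28, 31, 23, 54]
  57 vs smaller child 23 at index 7, swap → [12, 19, 24, 23, 46, 28, 31, 57, 54]
extract-min #3 returns 12:
  remove root 12; move last element 54 to root → [54, 19, 24, 23, 46, 28, 31, 57]
  54 vs smaller child 19 at index 1, swap → [19, 54, 24, 23, 46, 28, 31, 57]
  54 vs smaller child 23 at index 3, swap → [19, 23, 24, 54, 46, 28, 31, 57]

[19, 23, 24, 54, 46, 28, 31, 57]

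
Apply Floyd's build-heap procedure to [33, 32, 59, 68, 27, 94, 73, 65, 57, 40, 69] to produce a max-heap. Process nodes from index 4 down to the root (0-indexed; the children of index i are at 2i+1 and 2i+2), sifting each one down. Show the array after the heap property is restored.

sift down from index 4:
  27 vs larger child 69 at index 10, swap → [33, 32, 59, 68, 69, 94, 73, 65, 57, 40, 27]
sift down from index 3: already satisfies heap property
sift down from index 2:
  59 vs larger child 94 at index 5, swap → [33, 32, 94, 68, 69, 59, 73, 65, 57, 40, 27]
sift down from index 1:
  32 vs larger child 69 at index 4, swap → [33, 69, 94, 68, 32, 59, 73, 65, 57, 40, 27]
  32 vs larger child 40 at index 9, swap → [33, 69, 94, 68, 40, 59, 73, 65, 57, 32, 27]
sift down from index 0:
  33 vs larger child 94 at index 2, swap → [94, 69, 33, 68, 40, 59, 73, 65, 57, 32, 27]
  33 vs larger child 73 at index 6, swap → [94, 69, 73, 68, 40, 59, 33, 65, 57, 32, 27]

[94, 69, 73, 68, 40, 59, 33, 65, 57, 32, 27]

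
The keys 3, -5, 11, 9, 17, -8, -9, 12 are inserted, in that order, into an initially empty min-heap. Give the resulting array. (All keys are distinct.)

[-9, 3, -8, 9, 17, 11, -5, 12]

Insert 3:
  append 3 at index 0 → [3] (no swap needed)
Insert -5:
  append -5 at index 1 → [3, -5]
  -5 < parent 3 at index 0, swap → [-5, 3]
Insert 11:
  append 11 at index 2 → [-5, 3, 11] (no swap needed)
Insert 9:
  append 9 at index 3 → [-5, 3, 11, 9] (no swap needed)
Insert 17:
  append 17 at index 4 → [-5, 3, 11, 9, 17] (no swap needed)
Insert -8:
  append -8 at index 5 → [-5, 3, 11, 9, 17, -8]
  -8 < parent 11 at index 2, swap → [-5, 3, -8, 9, 17, 11]
  -8 < parent -5 at index 0, swap → [-8, 3, -5, 9, 17, 11]
Insert -9:
  append -9 at index 6 → [-8, 3, -5, 9, 17, 11, -9]
  -9 < parent -5 at index 2, swap → [-8, 3, -9, 9, 17, 11, -5]
  -9 < parent -8 at index 0, swap → [-9, 3, -8, 9, 17, 11, -5]
Insert 12:
  append 12 at index 7 → [-9, 3, -8, 9, 17, 11, -5, 12] (no swap needed)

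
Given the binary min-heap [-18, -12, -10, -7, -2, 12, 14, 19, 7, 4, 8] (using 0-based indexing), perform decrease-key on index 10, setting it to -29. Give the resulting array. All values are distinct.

[-29, -18, -10, -7, -12, 12, 14, 19, 7, 4, -2]

set index 10 from 8 to -29 → [-18, -12, -10, -7, -2, 12, 14, 19, 7, 4, -29]
-29 < parent -2 at index 4, swap → [-18, -12, -10, -7, -29, 12, 14, 19, 7, 4, -2]
-29 < parent -12 at index 1, swap → [-18, -29, -10, -7, -12, 12, 14, 19, 7, 4, -2]
-29 < parent -18 at index 0, swap → [-29, -18, -10, -7, -12, 12, 14, 19, 7, 4, -2]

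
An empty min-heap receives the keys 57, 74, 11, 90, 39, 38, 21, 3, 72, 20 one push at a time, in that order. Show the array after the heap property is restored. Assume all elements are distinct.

Insert 57:
  append 57 at index 0 → [57] (no swap needed)
Insert 74:
  append 74 at index 1 → [57, 74] (no swap needed)
Insert 11:
  append 11 at index 2 → [57, 74, 11]
  11 < parent 57 at index 0, swap → [11, 74, 57]
Insert 90:
  append 90 at index 3 → [11, 74, 57, 90] (no swap needed)
Insert 39:
  append 39 at index 4 → [11, 74, 57, 90, 39]
  39 < parent 74 at index 1, swap → [11, 39, 57, 90, 74]
Insert 38:
  append 38 at index 5 → [11, 39, 57, 90, 74, 38]
  38 < parent 57 at index 2, swap → [11, 39, 38, 90, 74, 57]
Insert 21:
  append 21 at index 6 → [11, 39, 38, 90, 74, 57, 21]
  21 < parent 38 at index 2, swap → [11, 39, 21, 90, 74, 57, 38]
Insert 3:
  append 3 at index 7 → [11, 39, 21, 90, 74, 57, 38, 3]
  3 < parent 90 at index 3, swap → [11, 39, 21, 3, 74, 57, 38, 90]
  3 < parent 39 at index 1, swap → [11, 3, 21, 39, 74, 57, 38, 90]
  3 < parent 11 at index 0, swap → [3, 11, 21, 39, 74, 57, 38, 90]
Insert 72:
  append 72 at index 8 → [3, 11, 21, 39, 74, 57, 38, 90, 72] (no swap needed)
Insert 20:
  append 20 at index 9 → [3, 11, 21, 39, 74, 57, 38, 90, 72, 20]
  20 < parent 74 at index 4, swap → [3, 11, 21, 39, 20, 57, 38, 90, 72, 74]

[3, 11, 21, 39, 20, 57, 38, 90, 72, 74]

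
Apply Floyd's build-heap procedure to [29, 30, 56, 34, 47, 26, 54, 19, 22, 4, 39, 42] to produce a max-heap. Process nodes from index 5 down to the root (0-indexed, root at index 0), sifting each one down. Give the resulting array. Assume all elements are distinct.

sift down from index 5:
  26 vs only child 42 at index 11, swap → [29, 30, 56, 34, 47, 42, 54, 19, 22, 4, 39, 26]
sift down from index 4: already satisfies heap property
sift down from index 3: already satisfies heap property
sift down from index 2: already satisfies heap property
sift down from index 1:
  30 vs larger child 47 at index 4, swap → [29, 47, 56, 34, 30, 42, 54, 19, 22, 4, 39, 26]
  30 vs larger child 39 at index 10, swap → [29, 47, 56, 34, 39, 42, 54, 19, 22, 4, 30, 26]
sift down from index 0:
  29 vs larger child 56 at index 2, swap → [56, 47, 29, 34, 39, 42, 54, 19, 22, 4, 30, 26]
  29 vs larger child 54 at index 6, swap → [56, 47, 54, 34, 39, 42, 29, 19, 22, 4, 30, 26]

[56, 47, 54, 34, 39, 42, 29, 19, 22, 4, 30, 26]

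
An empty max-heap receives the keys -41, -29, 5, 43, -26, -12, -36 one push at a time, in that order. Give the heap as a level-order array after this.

[43, 5, -12, -41, -26, -29, -36]

Insert -41:
  append -41 at index 0 → [-41] (no swap needed)
Insert -29:
  append -29 at index 1 → [-41, -29]
  -29 > parent -41 at index 0, swap → [-29, -41]
Insert 5:
  append 5 at index 2 → [-29, -41, 5]
  5 > parent -29 at index 0, swap → [5, -41, -29]
Insert 43:
  append 43 at index 3 → [5, -41, -29, 43]
  43 > parent -41 at index 1, swap → [5, 43, -29, -41]
  43 > parent 5 at index 0, swap → [43, 5, -29, -41]
Insert -26:
  append -26 at index 4 → [43, 5, -29, -41, -26] (no swap needed)
Insert -12:
  append -12 at index 5 → [43, 5, -29, -41, -26, -12]
  -12 > parent -29 at index 2, swap → [43, 5, -12, -41, -26, -29]
Insert -36:
  append -36 at index 6 → [43, 5, -12, -41, -26, -29, -36] (no swap needed)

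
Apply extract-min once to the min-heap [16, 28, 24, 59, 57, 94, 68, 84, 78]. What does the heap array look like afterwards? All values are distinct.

[24, 28, 68, 59, 57, 94, 78, 84]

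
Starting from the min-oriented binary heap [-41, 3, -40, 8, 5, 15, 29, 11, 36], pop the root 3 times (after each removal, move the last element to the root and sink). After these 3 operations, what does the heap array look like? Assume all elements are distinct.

extract-min #1 returns -41:
  remove root -41; move last element 36 to root → [36, 3, -40, 8, 5, 15, 29, 11]
  36 vs smaller child -40 at index 2, swap → [-40, 3, 36, 8, 5, 15, 29, 11]
  36 vs smaller child 15 at index 5, swap → [-40, 3, 15, 8, 5, 36, 29, 11]
extract-min #2 returns -40:
  remove root -40; move last element 11 to root → [11, 3, 15, 8, 5, 36, 29]
  11 vs smaller child 3 at index 1, swap → [3, 11, 15, 8, 5, 36, 29]
  11 vs smaller child 5 at index 4, swap → [3, 5, 15, 8, 11, 36, 29]
extract-min #3 returns 3:
  remove root 3; move last element 29 to root → [29, 5, 15, 8, 11, 36]
  29 vs smaller child 5 at index 1, swap → [5, 29, 15, 8, 11, 36]
  29 vs smaller child 8 at index 3, swap → [5, 8, 15, 29, 11, 36]

[5, 8, 15, 29, 11, 36]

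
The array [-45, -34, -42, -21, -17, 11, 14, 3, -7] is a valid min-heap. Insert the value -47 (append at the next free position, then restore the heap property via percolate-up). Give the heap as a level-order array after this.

[-47, -45, -42, -21, -34, 11, 14, 3, -7, -17]

append -47 at index 9 → [-45, -34, -42, -21, -17, 11, 14, 3, -7, -47]
-47 < parent -17 at index 4, swap → [-45, -34, -42, -21, -47, 11, 14, 3, -7, -17]
-47 < parent -34 at index 1, swap → [-45, -47, -42, -21, -34, 11, 14, 3, -7, -17]
-47 < parent -45 at index 0, swap → [-47, -45, -42, -21, -34, 11, 14, 3, -7, -17]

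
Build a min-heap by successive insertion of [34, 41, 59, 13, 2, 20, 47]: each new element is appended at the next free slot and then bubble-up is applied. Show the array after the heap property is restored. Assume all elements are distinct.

[2, 13, 20, 41, 34, 59, 47]

Insert 34:
  append 34 at index 0 → [34] (no swap needed)
Insert 41:
  append 41 at index 1 → [34, 41] (no swap needed)
Insert 59:
  append 59 at index 2 → [34, 41, 59] (no swap needed)
Insert 13:
  append 13 at index 3 → [34, 41, 59, 13]
  13 < parent 41 at index 1, swap → [34, 13, 59, 41]
  13 < parent 34 at index 0, swap → [13, 34, 59, 41]
Insert 2:
  append 2 at index 4 → [13, 34, 59, 41, 2]
  2 < parent 34 at index 1, swap → [13, 2, 59, 41, 34]
  2 < parent 13 at index 0, swap → [2, 13, 59, 41, 34]
Insert 20:
  append 20 at index 5 → [2, 13, 59, 41, 34, 20]
  20 < parent 59 at index 2, swap → [2, 13, 20, 41, 34, 59]
Insert 47:
  append 47 at index 6 → [2, 13, 20, 41, 34, 59, 47] (no swap needed)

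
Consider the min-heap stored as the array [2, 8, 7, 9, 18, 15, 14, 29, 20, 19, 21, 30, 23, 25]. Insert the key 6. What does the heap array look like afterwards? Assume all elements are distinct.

append 6 at index 14 → [2, 8, 7, 9, 18, 15, 14, 29, 20, 19, 21, 30, 23, 25, 6]
6 < parent 14 at index 6, swap → [2, 8, 7, 9, 18, 15, 6, 29, 20, 19, 21, 30, 23, 25, 14]
6 < parent 7 at index 2, swap → [2, 8, 6, 9, 18, 15, 7, 29, 20, 19, 21, 30, 23, 25, 14]

[2, 8, 6, 9, 18, 15, 7, 29, 20, 19, 21, 30, 23, 25, 14]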